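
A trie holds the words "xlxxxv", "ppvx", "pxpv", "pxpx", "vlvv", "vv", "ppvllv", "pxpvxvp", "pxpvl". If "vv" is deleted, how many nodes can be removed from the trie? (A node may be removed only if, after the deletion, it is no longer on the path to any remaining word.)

After clearing the end-marker at "vv", prune upward until reaching a node still needed by another word.
The suffix "v" (1 node) is used only by "vv"; the node for "v" still has the child "l", so pruning stops there.
Nodes removed: 1

1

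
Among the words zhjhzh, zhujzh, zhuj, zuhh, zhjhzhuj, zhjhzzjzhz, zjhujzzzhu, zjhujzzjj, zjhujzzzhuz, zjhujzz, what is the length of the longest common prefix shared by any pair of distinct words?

10

Look for the deepest trie node that still has at least two words in its subtree.
"zjhujzzzhu" and "zjhujzzzhuz" agree on "zjhujzzzhu" (10 characters) before diverging; nothing deeper is shared.
Longest shared-prefix length: 10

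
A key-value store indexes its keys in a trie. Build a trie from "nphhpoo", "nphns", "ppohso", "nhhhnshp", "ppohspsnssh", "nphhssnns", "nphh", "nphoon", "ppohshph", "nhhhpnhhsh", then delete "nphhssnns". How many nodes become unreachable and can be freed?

5

A node on "nphhssnns"'s path can go only if nothing else ends at it or branches off below it.
The suffix "ssnns" (5 nodes) is used only by "nphhssnns"; the node for "nphh" still has the child "p", so pruning stops there.
Nodes removed: 5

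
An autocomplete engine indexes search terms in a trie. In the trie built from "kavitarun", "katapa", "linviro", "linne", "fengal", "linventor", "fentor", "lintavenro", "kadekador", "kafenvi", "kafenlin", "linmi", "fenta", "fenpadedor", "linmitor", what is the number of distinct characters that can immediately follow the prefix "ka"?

4

Walk "ka" from the root, arriving at one node.
Distinct next characters after "ka": d, f, t, v.
That node has 4 child edges.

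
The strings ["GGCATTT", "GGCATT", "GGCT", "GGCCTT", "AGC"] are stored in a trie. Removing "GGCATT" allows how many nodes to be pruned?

0

A node on "GGCATT"'s path can go only if nothing else ends at it or branches off below it.
Every node on "GGCATT" is still needed (e.g. by "GGCATTT"), so nothing is freed.
Nodes removed: 0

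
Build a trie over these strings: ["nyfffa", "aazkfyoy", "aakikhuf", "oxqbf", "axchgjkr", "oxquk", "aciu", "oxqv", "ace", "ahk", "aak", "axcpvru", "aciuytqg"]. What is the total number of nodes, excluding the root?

49

Count nodes per top-level branch (shared prefixes stored once):
  'a'-branch (aak, aakikhuf, aazkfyoy, ace, aciu, aciuytqg, ahk, axchgjkr, axcpvru): 35 nodes
  'n'-branch (nyfffa): 6 nodes
  'o'-branch (oxqbf, oxquk, oxqv): 8 nodes
Sum: 49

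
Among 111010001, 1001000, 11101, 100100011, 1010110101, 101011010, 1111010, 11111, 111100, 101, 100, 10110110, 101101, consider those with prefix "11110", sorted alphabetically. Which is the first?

DFS of the "11110" subtree visits, in order: "111100", "1111010"
Position 1: 111100

111100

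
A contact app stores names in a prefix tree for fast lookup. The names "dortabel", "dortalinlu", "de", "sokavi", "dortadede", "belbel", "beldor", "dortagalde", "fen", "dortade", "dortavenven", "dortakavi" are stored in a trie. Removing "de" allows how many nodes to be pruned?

1

After clearing the end-marker at "de", prune upward until reaching a node still needed by another word.
The suffix "e" (1 node) is used only by "de"; the node for "d" still has the child "o", so pruning stops there.
Nodes removed: 1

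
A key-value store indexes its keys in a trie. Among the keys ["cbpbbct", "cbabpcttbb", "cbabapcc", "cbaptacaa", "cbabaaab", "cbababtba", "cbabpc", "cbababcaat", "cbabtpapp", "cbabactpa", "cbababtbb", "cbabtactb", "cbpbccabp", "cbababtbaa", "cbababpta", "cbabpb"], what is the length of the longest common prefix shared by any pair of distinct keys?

Equivalently: take the maximum, over all pairs, of their longest common prefix length.
e.g. "cbababtba" and "cbababtbaa" share the prefix "cbababtba" of length 9; no pair shares a longer one.
Longest shared-prefix length: 9

9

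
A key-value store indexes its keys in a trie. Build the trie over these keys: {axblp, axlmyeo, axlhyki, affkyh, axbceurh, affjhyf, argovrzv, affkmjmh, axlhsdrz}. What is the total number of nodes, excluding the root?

Count nodes per top-level branch (shared prefixes stored once):
  'a'-branch (affjhyf, affkmjmh, affkyh, argovrzv, axbceurh, axblp, axlhsdrz, axlhyki, axlmyeo): 43 nodes
Sum: 43

43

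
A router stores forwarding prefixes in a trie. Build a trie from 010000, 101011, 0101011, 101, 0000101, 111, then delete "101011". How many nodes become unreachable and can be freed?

A node on "101011"'s path can go only if nothing else ends at it or branches off below it.
The suffix "011" (3 nodes) is used only by "101011"; "101" is itself a stored word, so pruning stops there.
Nodes removed: 3

3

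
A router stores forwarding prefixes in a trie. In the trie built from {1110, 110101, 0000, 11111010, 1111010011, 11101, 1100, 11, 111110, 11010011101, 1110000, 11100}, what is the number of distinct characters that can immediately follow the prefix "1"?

1

Walk "1" from the root, arriving at one node.
Distinct next characters after "1": 1.
That node has 1 child edge.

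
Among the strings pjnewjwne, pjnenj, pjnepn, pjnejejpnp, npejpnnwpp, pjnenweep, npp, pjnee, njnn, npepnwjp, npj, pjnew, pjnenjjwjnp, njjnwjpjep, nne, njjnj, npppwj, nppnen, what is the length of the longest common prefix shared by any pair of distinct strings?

Look for the deepest trie node that still has at least two words in its subtree.
"pjnenj" and "pjnenjjwjnp" agree on "pjnenj" (6 characters) before diverging; nothing deeper is shared.
Longest shared-prefix length: 6

6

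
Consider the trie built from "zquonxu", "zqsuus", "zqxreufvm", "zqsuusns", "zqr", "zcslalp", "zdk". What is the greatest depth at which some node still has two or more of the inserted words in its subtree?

6

Look for the deepest trie node that still has at least two words in its subtree.
e.g. "zqsuus" and "zqsuusns" share the prefix "zqsuus" of length 6; no pair shares a longer one.
Longest shared-prefix length: 6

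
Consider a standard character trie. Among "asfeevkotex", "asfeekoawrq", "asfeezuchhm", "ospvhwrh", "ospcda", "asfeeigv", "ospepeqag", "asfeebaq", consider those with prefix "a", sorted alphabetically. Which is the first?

Filter for "a…" and sort: "asfeebaq", "asfeeigv", "asfeekoawrq", "asfeevkotex", "asfeezuchhm"
Position 1: asfeebaq

asfeebaq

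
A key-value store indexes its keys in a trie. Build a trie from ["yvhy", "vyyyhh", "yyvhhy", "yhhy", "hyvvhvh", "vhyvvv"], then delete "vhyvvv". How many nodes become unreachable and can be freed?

Walk "vhyvvv" from the leaf back toward the root, removing each node that no remaining word uses.
The suffix "hyvvv" (5 nodes) is used only by "vhyvvv"; the node for "v" still has the child "y", so pruning stops there.
Nodes removed: 5

5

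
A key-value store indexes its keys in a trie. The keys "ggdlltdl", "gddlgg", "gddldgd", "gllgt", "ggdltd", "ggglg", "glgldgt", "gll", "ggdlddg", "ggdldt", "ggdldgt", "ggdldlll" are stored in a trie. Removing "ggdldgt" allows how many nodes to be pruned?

Walk "ggdldgt" from the leaf back toward the root, removing each node that no remaining word uses.
The suffix "gt" (2 nodes) is used only by "ggdldgt"; the node for "ggdld" still has the child "d", so pruning stops there.
Nodes removed: 2

2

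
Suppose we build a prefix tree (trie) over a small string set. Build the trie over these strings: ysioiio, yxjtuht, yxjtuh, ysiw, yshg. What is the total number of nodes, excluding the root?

Insert word by word; a character creates a node only if that edge doesn't already exist:
  "ysioiio" → 7 new (y, s, i, o, i, i, o)
  "yxjtuht" → prefix "y" already present; 6 new (x, j, t, u, h, t)
  "yxjtuh" → prefix "yxjtuh" already present; 0 new (none)
  "ysiw" → prefix "ysi" already present; 1 new (w)
  "yshg" → prefix "ys" already present; 2 new (h, g)
Total nodes = 7 + 6 + 0 + 1 + 2 = 16

16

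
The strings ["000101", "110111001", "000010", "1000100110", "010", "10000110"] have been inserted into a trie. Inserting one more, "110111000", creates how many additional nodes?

1

The longest prefix of "110111000" already in the trie is "11011100" (length 8).
New nodes needed: |"110111000"| − 8 = 9 − 8 = 1.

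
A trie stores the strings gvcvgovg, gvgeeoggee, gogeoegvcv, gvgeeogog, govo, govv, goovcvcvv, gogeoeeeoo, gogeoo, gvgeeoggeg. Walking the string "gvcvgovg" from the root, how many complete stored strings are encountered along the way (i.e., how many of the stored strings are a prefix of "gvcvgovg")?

Check each prefix of "gvcvgovg" against the stored set — each match is an end-marker on the path.
Prefixes of the query that are stored words: "gvcvgovg"
Count: 1

1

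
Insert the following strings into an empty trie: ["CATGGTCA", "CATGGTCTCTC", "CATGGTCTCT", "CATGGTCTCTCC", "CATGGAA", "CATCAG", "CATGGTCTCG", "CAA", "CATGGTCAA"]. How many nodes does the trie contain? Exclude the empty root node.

21

Count nodes per top-level branch (shared prefixes stored once):
  'C'-branch (CAA, CATCAG, CATGGAA, CATGGTCA, CATGGTCAA, CATGGTCTCG, CATGGTCTCT, CATGGTCTCTC, CATGGTCTCTCC): 21 nodes
Sum: 21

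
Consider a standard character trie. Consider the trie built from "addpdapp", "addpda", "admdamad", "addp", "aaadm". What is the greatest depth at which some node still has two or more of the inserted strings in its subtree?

Look for the deepest trie node that still has at least two words in its subtree.
e.g. "addpda" and "addpdapp" share the prefix "addpda" of length 6; no pair shares a longer one.
Longest shared-prefix length: 6

6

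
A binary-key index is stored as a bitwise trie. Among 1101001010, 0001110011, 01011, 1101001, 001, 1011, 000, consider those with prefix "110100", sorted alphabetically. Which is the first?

Words with prefix "110100", in lexicographic order: "1101001", "1101001010"
Position 1: 1101001

1101001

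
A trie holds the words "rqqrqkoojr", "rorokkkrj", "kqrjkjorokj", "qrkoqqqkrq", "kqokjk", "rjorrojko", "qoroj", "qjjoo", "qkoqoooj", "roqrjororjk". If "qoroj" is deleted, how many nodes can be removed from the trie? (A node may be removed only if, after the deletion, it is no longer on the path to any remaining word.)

Walk "qoroj" from the leaf back toward the root, removing each node that no remaining word uses.
The suffix "oroj" (4 nodes) is used only by "qoroj"; the node for "q" still has the child "r", so pruning stops there.
Nodes removed: 4

4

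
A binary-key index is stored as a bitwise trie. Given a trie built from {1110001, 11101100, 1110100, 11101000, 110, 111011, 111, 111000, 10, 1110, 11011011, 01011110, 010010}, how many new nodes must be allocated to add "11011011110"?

3

The longest prefix of "11011011110" already in the trie is "11011011" (length 8).
Each of the 3 remaining characters creates one node.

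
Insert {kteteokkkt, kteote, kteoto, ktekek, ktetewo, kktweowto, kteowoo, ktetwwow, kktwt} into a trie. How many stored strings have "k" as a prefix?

Filter for entries beginning with "k":
Words under "k": kktweowto, kktwt, ktekek, kteote, kteoto, kteowoo, kteteokkkt, ktetewo, ktetwwow
Count: 9

9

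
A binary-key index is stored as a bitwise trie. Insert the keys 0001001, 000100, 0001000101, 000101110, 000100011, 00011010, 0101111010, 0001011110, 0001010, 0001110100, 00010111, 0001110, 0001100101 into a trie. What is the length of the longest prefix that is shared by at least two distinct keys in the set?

8

Look for the deepest trie node that still has at least two words in its subtree.
e.g. "0001000101" and "000100011" share the prefix "00010001" of length 8; no pair shares a longer one.
Longest shared-prefix length: 8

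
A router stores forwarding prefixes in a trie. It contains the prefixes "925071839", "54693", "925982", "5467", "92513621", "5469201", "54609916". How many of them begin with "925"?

3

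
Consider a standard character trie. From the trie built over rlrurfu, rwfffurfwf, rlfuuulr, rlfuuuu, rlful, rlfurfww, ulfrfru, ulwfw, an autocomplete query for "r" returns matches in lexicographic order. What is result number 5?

Filter for "r…" and sort: "rlful", "rlfurfww", "rlfuuulr", "rlfuuuu", "rlrurfu", "rwfffurfwf"
The 5th is rlrurfu.

rlrurfu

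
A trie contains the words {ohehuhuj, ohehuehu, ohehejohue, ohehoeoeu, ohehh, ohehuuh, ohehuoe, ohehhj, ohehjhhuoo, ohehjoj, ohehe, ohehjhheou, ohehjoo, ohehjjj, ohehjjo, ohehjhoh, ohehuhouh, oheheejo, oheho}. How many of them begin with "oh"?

Filter for entries beginning with "oh":
Words under "oh": ohehe, oheheejo, ohehejohue, ohehh, ohehhj, ohehjhheou, ohehjhhuoo, ohehjhoh, ohehjjj, ohehjjo, ohehjoj, ohehjoo, oheho, ohehoeoeu, ohehuehu, ohehuhouh, ohehuhuj, ohehuoe, ohehuuh
Count: 19

19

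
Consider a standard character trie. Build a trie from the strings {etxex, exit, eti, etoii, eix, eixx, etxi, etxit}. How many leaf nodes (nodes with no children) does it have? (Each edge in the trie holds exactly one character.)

Leaves are exactly the stored words that no other stored word extends.
Those words: "eixx", "eti", "etoii", "etxex", "etxit", "exit"
Leaf count: 6

6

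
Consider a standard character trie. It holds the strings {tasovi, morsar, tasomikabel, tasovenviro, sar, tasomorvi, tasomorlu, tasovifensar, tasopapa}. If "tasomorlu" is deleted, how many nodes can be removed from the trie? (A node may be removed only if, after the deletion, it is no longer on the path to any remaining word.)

2

After clearing the end-marker at "tasomorlu", prune upward until reaching a node still needed by another word.
The suffix "lu" (2 nodes) is used only by "tasomorlu"; the node for "tasomor" still has the child "v", so pruning stops there.
Nodes removed: 2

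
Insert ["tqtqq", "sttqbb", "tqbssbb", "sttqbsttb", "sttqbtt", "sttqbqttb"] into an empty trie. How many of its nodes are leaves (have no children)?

Leaves are exactly the stored words that no other stored word extends.
Those words: "sttqbb", "sttqbqttb", "sttqbsttb", "sttqbtt", "tqbssbb", "tqtqq"
Leaf count: 6

6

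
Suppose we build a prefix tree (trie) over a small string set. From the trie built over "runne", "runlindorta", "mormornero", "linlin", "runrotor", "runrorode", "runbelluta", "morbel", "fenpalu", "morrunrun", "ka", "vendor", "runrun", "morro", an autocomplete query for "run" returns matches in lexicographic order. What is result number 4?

Filter for "run…" and sort: "runbelluta", "runlindorta", "runne", "runrorode", "runrotor", "runrun"
The 4th is runrorode.

runrorode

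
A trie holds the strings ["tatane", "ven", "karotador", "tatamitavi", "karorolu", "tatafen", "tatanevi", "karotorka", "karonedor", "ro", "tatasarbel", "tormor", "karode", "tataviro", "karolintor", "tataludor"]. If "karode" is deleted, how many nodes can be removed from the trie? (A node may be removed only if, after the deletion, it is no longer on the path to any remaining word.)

2

Walk "karode" from the leaf back toward the root, removing each node that no remaining word uses.
The suffix "de" (2 nodes) is used only by "karode"; the node for "karo" still has the child "t", so pruning stops there.
Nodes removed: 2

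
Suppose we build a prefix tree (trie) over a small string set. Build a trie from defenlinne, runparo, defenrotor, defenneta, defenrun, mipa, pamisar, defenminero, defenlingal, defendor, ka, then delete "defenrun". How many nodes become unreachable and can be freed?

2

A node on "defenrun"'s path can go only if nothing else ends at it or branches off below it.
The suffix "un" (2 nodes) is used only by "defenrun"; the node for "defenr" still has the child "o", so pruning stops there.
Nodes removed: 2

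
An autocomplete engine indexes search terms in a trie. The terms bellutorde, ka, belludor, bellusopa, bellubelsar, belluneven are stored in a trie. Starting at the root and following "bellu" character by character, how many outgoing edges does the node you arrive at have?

5

Walk "bellu" from the root, arriving at one node.
Distinct next characters after "bellu": b, d, n, s, t.
That node has 5 child edges.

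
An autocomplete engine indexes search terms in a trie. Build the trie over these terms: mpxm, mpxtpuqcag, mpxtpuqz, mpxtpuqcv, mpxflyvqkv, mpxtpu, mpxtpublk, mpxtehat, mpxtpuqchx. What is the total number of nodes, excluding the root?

29

Trace insertions, counting only characters that open a new branch:
  "mpxm" → 4 new (m, p, x, m)
  "mpxtpuqcag" → prefix "mpx" already present; 7 new (t, p, u, q, c, a, g)
  "mpxtpuqz" → prefix "mpxtpuq" already present; 1 new (z)
  "mpxtpuqcv" → prefix "mpxtpuqc" already present; 1 new (v)
  "mpxflyvqkv" → prefix "mpx" already present; 7 new (f, l, y, v, q, k, v)
  "mpxtpu" → prefix "mpxtpu" already present; 0 new (none)
  "mpxtpublk" → prefix "mpxtpu" already present; 3 new (b, l, k)
  "mpxtehat" → prefix "mpxt" already present; 4 new (e, h, a, t)
  "mpxtpuqchx" → prefix "mpxtpuqc" already present; 2 new (h, x)
Total nodes = 4 + 7 + 1 + 1 + 7 + 0 + 3 + 4 + 2 = 29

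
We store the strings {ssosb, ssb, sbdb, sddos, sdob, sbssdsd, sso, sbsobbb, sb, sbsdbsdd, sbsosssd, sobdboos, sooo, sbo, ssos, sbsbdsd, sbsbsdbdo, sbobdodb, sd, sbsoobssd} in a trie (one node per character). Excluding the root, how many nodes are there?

62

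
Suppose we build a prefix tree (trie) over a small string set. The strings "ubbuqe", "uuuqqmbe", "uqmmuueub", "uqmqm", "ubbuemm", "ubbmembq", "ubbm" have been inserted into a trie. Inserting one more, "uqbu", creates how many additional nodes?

"uq" is already a path in the trie; the remaining "bu" must be added.
New nodes needed: |"uqbu"| − 2 = 4 − 2 = 2.

2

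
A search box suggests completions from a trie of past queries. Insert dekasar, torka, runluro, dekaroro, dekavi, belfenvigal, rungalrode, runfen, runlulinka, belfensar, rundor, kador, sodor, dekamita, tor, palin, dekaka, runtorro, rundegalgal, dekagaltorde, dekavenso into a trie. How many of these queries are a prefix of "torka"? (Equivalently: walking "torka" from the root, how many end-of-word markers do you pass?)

2

Check each prefix of "torka" against the stored set — each match is an end-marker on the path.
Prefixes of the query that are stored words: "tor", "torka"
Count: 2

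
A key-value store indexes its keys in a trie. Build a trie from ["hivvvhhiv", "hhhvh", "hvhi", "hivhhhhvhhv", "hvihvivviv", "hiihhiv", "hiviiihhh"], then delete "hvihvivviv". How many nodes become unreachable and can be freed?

Walk "hvihvivviv" from the leaf back toward the root, removing each node that no remaining word uses.
The suffix "ihvivviv" (8 nodes) is used only by "hvihvivviv"; the node for "hv" still has the child "h", so pruning stops there.
Nodes removed: 8

8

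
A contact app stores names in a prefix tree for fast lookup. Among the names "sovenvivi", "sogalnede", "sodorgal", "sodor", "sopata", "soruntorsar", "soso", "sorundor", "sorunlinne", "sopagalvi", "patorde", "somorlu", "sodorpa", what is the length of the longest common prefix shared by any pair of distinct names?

5

Equivalently: take the maximum, over all pairs, of their longest common prefix length.
e.g. "sodor" and "sodorgal" share the prefix "sodor" of length 5; no pair shares a longer one.
Longest shared-prefix length: 5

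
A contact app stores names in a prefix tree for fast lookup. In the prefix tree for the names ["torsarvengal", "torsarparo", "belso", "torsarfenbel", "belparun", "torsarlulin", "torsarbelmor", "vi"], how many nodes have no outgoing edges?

8

Leaves are exactly the stored words that no other stored word extends.
Those words: "belparun", "belso", "torsarbelmor", "torsarfenbel", "torsarlulin", "torsarparo", "torsarvengal", "vi"
Leaf count: 8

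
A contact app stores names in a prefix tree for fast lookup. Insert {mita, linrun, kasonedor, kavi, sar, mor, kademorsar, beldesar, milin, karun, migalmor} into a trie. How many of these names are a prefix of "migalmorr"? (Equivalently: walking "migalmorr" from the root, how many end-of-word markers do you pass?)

Walk "migalmorr" from the root; an end-of-word marker is hit whenever a stored word is a prefix of "migalmorr".
Prefixes of the query that are stored words: "migalmor"
Count: 1

1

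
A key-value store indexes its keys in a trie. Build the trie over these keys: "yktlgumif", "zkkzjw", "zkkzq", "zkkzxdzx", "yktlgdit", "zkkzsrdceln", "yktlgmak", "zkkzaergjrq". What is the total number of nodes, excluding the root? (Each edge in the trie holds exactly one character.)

40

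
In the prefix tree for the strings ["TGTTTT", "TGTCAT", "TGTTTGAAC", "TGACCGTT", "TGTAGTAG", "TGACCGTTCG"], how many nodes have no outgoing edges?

5

A leaf is a node with no children — equivalently, the end of a word that is not a proper prefix of any other stored word.
Those words: "TGACCGTTCG", "TGTAGTAG", "TGTCAT", "TGTTTGAAC", "TGTTTT"
Leaf count: 5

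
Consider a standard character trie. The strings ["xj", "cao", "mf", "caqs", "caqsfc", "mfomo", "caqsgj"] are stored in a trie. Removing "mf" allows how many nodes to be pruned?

0

Walk "mf" from the leaf back toward the root, removing each node that no remaining word uses.
Every node on "mf" is still needed (e.g. by "mfomo"), so nothing is freed.
Nodes removed: 0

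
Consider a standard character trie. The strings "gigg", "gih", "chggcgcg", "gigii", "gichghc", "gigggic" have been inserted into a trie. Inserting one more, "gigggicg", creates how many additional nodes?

1

Walking "gigggicg" from the root, the first 7 characters ("gigggic") follow existing edges; "g" is the first miss.
So 8 − 7 = 1 new nodes.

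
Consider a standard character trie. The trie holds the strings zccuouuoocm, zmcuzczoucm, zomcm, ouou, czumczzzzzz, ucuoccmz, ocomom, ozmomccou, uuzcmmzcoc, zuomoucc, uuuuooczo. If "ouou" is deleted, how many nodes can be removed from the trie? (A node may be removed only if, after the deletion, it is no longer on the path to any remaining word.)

3

Walk "ouou" from the leaf back toward the root, removing each node that no remaining word uses.
The suffix "uou" (3 nodes) is used only by "ouou"; the node for "o" still has the child "c", so pruning stops there.
Nodes removed: 3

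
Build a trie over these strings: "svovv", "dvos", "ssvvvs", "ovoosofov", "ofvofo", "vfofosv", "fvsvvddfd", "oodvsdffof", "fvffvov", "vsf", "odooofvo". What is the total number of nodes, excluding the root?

For each word, the new-node count is its length minus the longest prefix already in the trie:
  "svovv" → 5 new (s, v, o, v, v)
  "dvos" → 4 new (d, v, o, s)
  "ssvvvs" → prefix "s" already present; 5 new (s, v, v, v, s)
  "ovoosofov" → 9 new (o, v, o, o, s, o, f, o, v)
  "ofvofo" → prefix "o" already present; 5 new (f, v, o, f, o)
  "vfofosv" → 7 new (v, f, o, f, o, s, v)
  "fvsvvddfd" → 9 new (f, v, s, v, v, d, d, f, d)
  "oodvsdffof" → prefix "o" already present; 9 new (o, d, v, s, d, f, f, o, f)
  "fvffvov" → prefix "fv" already present; 5 new (f, f, v, o, v)
  "vsf" → prefix "v" already present; 2 new (s, f)
  "odooofvo" → prefix "o" already present; 7 new (d, o, o, o, f, v, o)
Total nodes = 5 + 4 + 5 + 9 + 5 + 7 + 9 + 9 + 5 + 2 + 7 = 67

67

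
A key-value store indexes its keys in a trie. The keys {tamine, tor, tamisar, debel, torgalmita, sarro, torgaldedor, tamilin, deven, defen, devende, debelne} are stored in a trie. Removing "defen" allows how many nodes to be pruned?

3

After clearing the end-marker at "defen", prune upward until reaching a node still needed by another word.
The suffix "fen" (3 nodes) is used only by "defen"; the node for "de" still has the child "b", so pruning stops there.
Nodes removed: 3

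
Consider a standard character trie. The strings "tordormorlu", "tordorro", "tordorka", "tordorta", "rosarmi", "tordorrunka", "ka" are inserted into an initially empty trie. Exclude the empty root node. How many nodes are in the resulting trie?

For each word, the new-node count is its length minus the longest prefix already in the trie:
  "tordormorlu" → 11 new (t, o, r, d, o, r, m, o, r, l, u)
  "tordorro" → prefix "tordor" already present; 2 new (r, o)
  "tordorka" → prefix "tordor" already present; 2 new (k, a)
  "tordorta" → prefix "tordor" already present; 2 new (t, a)
  "rosarmi" → 7 new (r, o, s, a, r, m, i)
  "tordorrunka" → prefix "tordorr" already present; 4 new (u, n, k, a)
  "ka" → 2 new (k, a)
Total nodes = 11 + 2 + 2 + 2 + 7 + 4 + 2 = 30

30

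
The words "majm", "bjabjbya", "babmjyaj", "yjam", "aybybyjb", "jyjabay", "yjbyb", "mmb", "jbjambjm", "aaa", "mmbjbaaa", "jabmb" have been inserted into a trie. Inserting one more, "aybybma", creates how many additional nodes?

2

Walking "aybybma" from the root, the first 5 characters ("aybyb") follow existing edges; "m" is the first miss.
Each of the 2 remaining characters creates one node.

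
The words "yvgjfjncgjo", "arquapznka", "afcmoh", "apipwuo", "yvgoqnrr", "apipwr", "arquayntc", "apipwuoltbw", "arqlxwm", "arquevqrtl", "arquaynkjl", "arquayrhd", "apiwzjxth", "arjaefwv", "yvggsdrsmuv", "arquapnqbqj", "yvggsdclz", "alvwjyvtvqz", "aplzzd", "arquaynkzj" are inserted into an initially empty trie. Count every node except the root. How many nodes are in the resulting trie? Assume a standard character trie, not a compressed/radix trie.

106

Insert word by word; a character creates a node only if that edge doesn't already exist:
  "yvgjfjncgjo" → 11 new (y, v, g, j, f, j, n, c, g, j, o)
  "arquapznka" → 10 new (a, r, q, u, a, p, z, n, k, a)
  "afcmoh" → prefix "a" already present; 5 new (f, c, m, o, h)
  "apipwuo" → prefix "a" already present; 6 new (p, i, p, w, u, o)
  "yvgoqnrr" → prefix "yvg" already present; 5 new (o, q, n, r, r)
  "apipwr" → prefix "apipw" already present; 1 new (r)
  "arquayntc" → prefix "arqua" already present; 4 new (y, n, t, c)
  "apipwuoltbw" → prefix "apipwuo" already present; 4 new (l, t, b, w)
  "arqlxwm" → prefix "arq" already present; 4 new (l, x, w, m)
  "arquevqrtl" → prefix "arqu" already present; 6 new (e, v, q, r, t, l)
  "arquaynkjl" → prefix "arquayn" already present; 3 new (k, j, l)
  "arquayrhd" → prefix "arquay" already present; 3 new (r, h, d)
  "apiwzjxth" → prefix "api" already present; 6 new (w, z, j, x, t, h)
  "arjaefwv" → prefix "ar" already present; 6 new (j, a, e, f, w, v)
  "yvggsdrsmuv" → prefix "yvg" already present; 8 new (g, s, d, r, s, m, u, v)
  "arquapnqbqj" → prefix "arquap" already present; 5 new (n, q, b, q, j)
  "yvggsdclz" → prefix "yvggsd" already present; 3 new (c, l, z)
  "alvwjyvtvqz" → prefix "a" already present; 10 new (l, v, w, j, y, v, t, v, q, z)
  "aplzzd" → prefix "ap" already present; 4 new (l, z, z, d)
  "arquaynkzj" → prefix "arquaynk" already present; 2 new (z, j)
Total nodes = 11 + 10 + 5 + 6 + 5 + 1 + 4 + 4 + 4 + 6 + 3 + 3 + 6 + 6 + 8 + 5 + 3 + 10 + 4 + 2 = 106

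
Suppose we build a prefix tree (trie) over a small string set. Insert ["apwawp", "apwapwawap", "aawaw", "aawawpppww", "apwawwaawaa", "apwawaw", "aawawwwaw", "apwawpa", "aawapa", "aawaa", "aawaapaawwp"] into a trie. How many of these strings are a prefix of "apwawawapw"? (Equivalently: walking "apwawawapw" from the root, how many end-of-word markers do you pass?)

Check each prefix of "apwawawapw" against the stored set — each match is an end-marker on the path.
Prefixes of the query that are stored words: "apwawaw"
Count: 1

1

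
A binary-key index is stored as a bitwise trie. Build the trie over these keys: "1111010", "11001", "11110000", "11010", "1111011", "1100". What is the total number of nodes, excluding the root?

For each word, the new-node count is its length minus the longest prefix already in the trie:
  "1111010" → 7 new (1, 1, 1, 1, 0, 1, 0)
  "11001" → prefix "11" already present; 3 new (0, 0, 1)
  "11110000" → prefix "11110" already present; 3 new (0, 0, 0)
  "11010" → prefix "110" already present; 2 new (1, 0)
  "1111011" → prefix "111101" already present; 1 new (1)
  "1100" → prefix "1100" already present; 0 new (none)
Total nodes = 7 + 3 + 3 + 2 + 1 + 0 = 16

16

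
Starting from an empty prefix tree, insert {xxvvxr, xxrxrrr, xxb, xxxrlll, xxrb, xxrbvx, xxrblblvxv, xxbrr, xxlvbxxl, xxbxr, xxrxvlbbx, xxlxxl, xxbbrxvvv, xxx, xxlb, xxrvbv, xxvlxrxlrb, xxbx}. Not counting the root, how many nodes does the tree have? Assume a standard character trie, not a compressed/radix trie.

For each word, the new-node count is its length minus the longest prefix already in the trie:
  "xxvvxr" → 6 new (x, x, v, v, x, r)
  "xxrxrrr" → prefix "xx" already present; 5 new (r, x, r, r, r)
  "xxb" → prefix "xx" already present; 1 new (b)
  "xxxrlll" → prefix "xx" already present; 5 new (x, r, l, l, l)
  "xxrb" → prefix "xxr" already present; 1 new (b)
  "xxrbvx" → prefix "xxrb" already present; 2 new (v, x)
  "xxrblblvxv" → prefix "xxrb" already present; 6 new (l, b, l, v, x, v)
  "xxbrr" → prefix "xxb" already present; 2 new (r, r)
  "xxlvbxxl" → prefix "xx" already present; 6 new (l, v, b, x, x, l)
  "xxbxr" → prefix "xxb" already present; 2 new (x, r)
  "xxrxvlbbx" → prefix "xxrx" already present; 5 new (v, l, b, b, x)
  "xxlxxl" → prefix "xxl" already present; 3 new (x, x, l)
  "xxbbrxvvv" → prefix "xxb" already present; 6 new (b, r, x, v, v, v)
  "xxx" → prefix "xxx" already present; 0 new (none)
  "xxlb" → prefix "xxl" already present; 1 new (b)
  "xxrvbv" → prefix "xxr" already present; 3 new (v, b, v)
  "xxvlxrxlrb" → prefix "xxv" already present; 7 new (l, x, r, x, l, r, b)
  "xxbx" → prefix "xxbx" already present; 0 new (none)
Total nodes = 6 + 5 + 1 + 5 + 1 + 2 + 6 + 2 + 6 + 2 + 5 + 3 + 6 + 0 + 1 + 3 + 7 + 0 = 61

61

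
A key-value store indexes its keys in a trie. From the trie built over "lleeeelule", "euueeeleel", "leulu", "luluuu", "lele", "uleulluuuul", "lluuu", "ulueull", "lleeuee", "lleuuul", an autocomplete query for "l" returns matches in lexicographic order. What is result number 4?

DFS of the "l" subtree visits, in order: "lele", "leulu", "lleeeelule", "lleeuee", "lleuuul", "lluuu", "luluuu"
Position 4: lleeuee

lleeuee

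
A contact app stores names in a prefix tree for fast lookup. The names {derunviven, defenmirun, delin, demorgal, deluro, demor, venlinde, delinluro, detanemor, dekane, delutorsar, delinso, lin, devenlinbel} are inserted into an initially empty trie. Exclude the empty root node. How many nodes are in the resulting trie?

Trace insertions, counting only characters that open a new branch:
  "derunviven" → 10 new (d, e, r, u, n, v, i, v, e, n)
  "defenmirun" → prefix "de" already present; 8 new (f, e, n, m, i, r, u, n)
  "delin" → prefix "de" already present; 3 new (l, i, n)
  "demorgal" → prefix "de" already present; 6 new (m, o, r, g, a, l)
  "deluro" → prefix "del" already present; 3 new (u, r, o)
  "demor" → prefix "demor" already present; 0 new (none)
  "venlinde" → 8 new (v, e, n, l, i, n, d, e)
  "delinluro" → prefix "delin" already present; 4 new (l, u, r, o)
  "detanemor" → prefix "de" already present; 7 new (t, a, n, e, m, o, r)
  "dekane" → prefix "de" already present; 4 new (k, a, n, e)
  "delutorsar" → prefix "delu" already present; 6 new (t, o, r, s, a, r)
  "delinso" → prefix "delin" already present; 2 new (s, o)
  "lin" → 3 new (l, i, n)
  "devenlinbel" → prefix "de" already present; 9 new (v, e, n, l, i, n, b, e, l)
Total nodes = 10 + 8 + 3 + 6 + 3 + 0 + 8 + 4 + 7 + 4 + 6 + 2 + 3 + 9 = 73

73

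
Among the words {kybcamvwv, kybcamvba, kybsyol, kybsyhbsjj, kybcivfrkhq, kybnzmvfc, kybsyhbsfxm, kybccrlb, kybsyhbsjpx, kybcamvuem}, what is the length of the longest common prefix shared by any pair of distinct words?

9

Equivalently: take the maximum, over all pairs, of their longest common prefix length.
"kybsyhbsjj" and "kybsyhbsjpx" agree on "kybsyhbsj" (9 characters) before diverging; nothing deeper is shared.
Longest shared-prefix length: 9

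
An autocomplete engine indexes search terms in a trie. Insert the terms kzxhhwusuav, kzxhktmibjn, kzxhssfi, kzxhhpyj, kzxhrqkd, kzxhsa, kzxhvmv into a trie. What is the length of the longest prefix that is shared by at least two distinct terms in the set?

5

The deepest shared node is where two words last agree before diverging.
"kzxhhpyj" and "kzxhhwusuav" agree on "kzxhh" (5 characters) before diverging; nothing deeper is shared.
Longest shared-prefix length: 5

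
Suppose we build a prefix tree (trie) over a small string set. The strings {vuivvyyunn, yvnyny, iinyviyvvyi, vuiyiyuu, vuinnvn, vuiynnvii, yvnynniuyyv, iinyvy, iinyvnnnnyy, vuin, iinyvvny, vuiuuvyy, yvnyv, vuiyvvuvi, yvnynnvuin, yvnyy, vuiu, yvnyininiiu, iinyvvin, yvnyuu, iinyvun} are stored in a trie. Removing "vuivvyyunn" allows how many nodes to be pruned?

7

After clearing the end-marker at "vuivvyyunn", prune upward until reaching a node still needed by another word.
The suffix "vvyyunn" (7 nodes) is used only by "vuivvyyunn"; the node for "vui" still has the child "y", so pruning stops there.
Nodes removed: 7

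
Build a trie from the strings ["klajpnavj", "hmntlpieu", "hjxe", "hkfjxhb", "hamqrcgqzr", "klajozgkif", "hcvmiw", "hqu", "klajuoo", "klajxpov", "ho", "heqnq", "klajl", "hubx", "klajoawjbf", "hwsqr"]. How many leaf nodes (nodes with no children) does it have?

16

Leaves are exactly the stored words that no other stored word extends.
Those words: "hamqrcgqzr", "hcvmiw", "heqnq", "hjxe", "hkfjxhb", "hmntlpieu", "ho", "hqu", "hubx", "hwsqr", "klajl", "klajoawjbf", "klajozgkif", "klajpnavj", "klajuoo", "klajxpov"
Leaf count: 16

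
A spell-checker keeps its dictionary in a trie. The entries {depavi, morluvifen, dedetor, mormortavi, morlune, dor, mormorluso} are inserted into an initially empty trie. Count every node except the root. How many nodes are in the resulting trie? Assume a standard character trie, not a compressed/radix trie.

Trace insertions, counting only characters that open a new branch:
  "depavi" → 6 new (d, e, p, a, v, i)
  "morluvifen" → 10 new (m, o, r, l, u, v, i, f, e, n)
  "dedetor" → prefix "de" already present; 5 new (d, e, t, o, r)
  "mormortavi" → prefix "mor" already present; 7 new (m, o, r, t, a, v, i)
  "morlune" → prefix "morlu" already present; 2 new (n, e)
  "dor" → prefix "d" already present; 2 new (o, r)
  "mormorluso" → prefix "mormor" already present; 4 new (l, u, s, o)
Total nodes = 6 + 10 + 5 + 7 + 2 + 2 + 4 = 36

36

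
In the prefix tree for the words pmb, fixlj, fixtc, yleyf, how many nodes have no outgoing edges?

Leaves are exactly the stored words that no other stored word extends.
Those words: "fixlj", "fixtc", "pmb", "yleyf"
Leaf count: 4

4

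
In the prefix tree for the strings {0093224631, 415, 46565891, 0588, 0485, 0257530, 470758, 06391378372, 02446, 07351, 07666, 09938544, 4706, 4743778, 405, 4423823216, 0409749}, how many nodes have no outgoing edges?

17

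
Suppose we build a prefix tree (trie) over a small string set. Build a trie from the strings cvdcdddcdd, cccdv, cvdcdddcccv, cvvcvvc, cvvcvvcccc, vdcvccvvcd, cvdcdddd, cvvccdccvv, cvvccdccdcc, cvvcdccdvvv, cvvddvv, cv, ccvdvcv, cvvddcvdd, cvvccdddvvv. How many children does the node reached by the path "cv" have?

2

The children of the "cv" node are the distinct next characters among strings starting with "cv".
Distinct next characters after "cv": d, v.
That node has 2 child edges.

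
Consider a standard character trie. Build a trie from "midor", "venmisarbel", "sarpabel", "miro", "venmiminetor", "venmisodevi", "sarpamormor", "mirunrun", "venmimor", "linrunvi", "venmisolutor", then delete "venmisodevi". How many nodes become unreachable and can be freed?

Walk "venmisodevi" from the leaf back toward the root, removing each node that no remaining word uses.
The suffix "devi" (4 nodes) is used only by "venmisodevi"; the node for "venmiso" still has the child "l", so pruning stops there.
Nodes removed: 4

4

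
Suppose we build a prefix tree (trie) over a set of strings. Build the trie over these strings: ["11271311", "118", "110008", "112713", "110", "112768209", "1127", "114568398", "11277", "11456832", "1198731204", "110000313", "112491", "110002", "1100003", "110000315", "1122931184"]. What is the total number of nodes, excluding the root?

51

Count nodes per top-level branch (shared prefixes stored once):
  '1'-branch (110, 1100003, 110000313, 110000315, 110002, 110008, 1122931184, 112491, 1127, 112713, 11271311, 112768209, 11277, 11456832, 114568398, 118, 1198731204): 51 nodes
Sum: 51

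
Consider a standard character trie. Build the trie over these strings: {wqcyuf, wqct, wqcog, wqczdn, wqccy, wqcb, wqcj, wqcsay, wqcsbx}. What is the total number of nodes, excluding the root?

21

Trie structure (* marks end of a word):
(root)
└─ w
   └─ q
      └─ c
         ├─ b *
         ├─ c
         │  └─ y *
         ├─ j *
         ├─ o
         │  └─ g *
         ├─ s
         │  ├─ a
         │  │  └─ y *
         │  └─ b
         │     └─ x *
         ├─ t *
         ├─ y
         │  └─ u
         │     └─ f *
         └─ z
            └─ d
               └─ n *
Counting every labelled node above: 21.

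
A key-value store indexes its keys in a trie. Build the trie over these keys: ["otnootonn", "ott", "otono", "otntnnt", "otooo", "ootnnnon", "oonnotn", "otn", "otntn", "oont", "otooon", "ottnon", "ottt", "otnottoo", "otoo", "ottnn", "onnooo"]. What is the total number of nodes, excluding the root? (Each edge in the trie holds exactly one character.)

Count nodes per top-level branch (shared prefixes stored once):
  'o'-branch (onnooo, oonnotn, oont, ootnnnon, otn, otnootonn, otnottoo, otntn, otntnnt, otono, otoo, otooo, otooon, ott, ottnn, ottnon, ottt): 47 nodes
Sum: 47

47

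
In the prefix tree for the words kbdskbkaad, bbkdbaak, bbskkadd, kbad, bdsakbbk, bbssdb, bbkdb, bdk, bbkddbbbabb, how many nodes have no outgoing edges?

Leaves are exactly the stored words that no other stored word extends.
Those words: "bbkdbaak", "bbkddbbbabb", "bbskkadd", "bbssdb", "bdk", "bdsakbbk", "kbad", "kbdskbkaad"
Leaf count: 8

8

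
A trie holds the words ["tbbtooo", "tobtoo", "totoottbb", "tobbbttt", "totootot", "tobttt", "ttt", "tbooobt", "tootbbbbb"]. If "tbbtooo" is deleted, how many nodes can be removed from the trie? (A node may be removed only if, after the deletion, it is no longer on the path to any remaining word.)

Walk "tbbtooo" from the leaf back toward the root, removing each node that no remaining word uses.
The suffix "btooo" (5 nodes) is used only by "tbbtooo"; the node for "tb" still has the child "o", so pruning stops there.
Nodes removed: 5

5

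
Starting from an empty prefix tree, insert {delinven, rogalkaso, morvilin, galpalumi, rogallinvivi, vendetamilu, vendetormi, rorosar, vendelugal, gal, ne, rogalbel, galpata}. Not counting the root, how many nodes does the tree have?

Count nodes per top-level branch (shared prefixes stored once):
  'd'-branch (delinven): 8 nodes
  'g'-branch (gal, galpalumi, galpata): 11 nodes
  'm'-branch (morvilin): 8 nodes
  'n'-branch (ne): 2 nodes
  'r'-branch (rogalbel, rogalkaso, rogallinvivi, rorosar): 24 nodes
  'v'-branch (vendelugal, vendetamilu, vendetormi): 20 nodes
Sum: 73

73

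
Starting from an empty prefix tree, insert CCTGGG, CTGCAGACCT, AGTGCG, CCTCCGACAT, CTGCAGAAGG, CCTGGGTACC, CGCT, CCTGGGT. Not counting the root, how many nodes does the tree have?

38

Trace insertions, counting only characters that open a new branch:
  "CCTGGG" → 6 new (C, C, T, G, G, G)
  "CTGCAGACCT" → prefix "C" already present; 9 new (T, G, C, A, G, A, C, C, T)
  "AGTGCG" → 6 new (A, G, T, G, C, G)
  "CCTCCGACAT" → prefix "CCT" already present; 7 new (C, C, G, A, C, A, T)
  "CTGCAGAAGG" → prefix "CTGCAGA" already present; 3 new (A, G, G)
  "CCTGGGTACC" → prefix "CCTGGG" already present; 4 new (T, A, C, C)
  "CGCT" → prefix "C" already present; 3 new (G, C, T)
  "CCTGGGT" → prefix "CCTGGGT" already present; 0 new (none)
Total nodes = 6 + 9 + 6 + 7 + 3 + 4 + 3 + 0 = 38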